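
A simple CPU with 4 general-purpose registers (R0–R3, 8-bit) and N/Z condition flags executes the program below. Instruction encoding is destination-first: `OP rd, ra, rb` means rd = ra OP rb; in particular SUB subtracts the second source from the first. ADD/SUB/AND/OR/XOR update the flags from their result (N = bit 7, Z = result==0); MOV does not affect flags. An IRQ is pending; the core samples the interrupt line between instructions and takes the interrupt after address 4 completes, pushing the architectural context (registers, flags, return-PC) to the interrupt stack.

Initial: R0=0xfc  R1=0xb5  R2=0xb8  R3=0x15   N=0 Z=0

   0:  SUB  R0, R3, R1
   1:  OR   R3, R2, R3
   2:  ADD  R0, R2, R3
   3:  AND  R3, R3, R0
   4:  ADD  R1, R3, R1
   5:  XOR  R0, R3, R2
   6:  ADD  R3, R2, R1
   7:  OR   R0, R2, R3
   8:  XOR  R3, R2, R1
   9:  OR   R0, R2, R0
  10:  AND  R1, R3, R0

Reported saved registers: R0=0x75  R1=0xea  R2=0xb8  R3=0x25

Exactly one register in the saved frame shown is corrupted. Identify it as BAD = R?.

after  0: R0=0x60 R1=0xb5 R2=0xb8 R3=0x15  N=0 Z=0
after  1: R0=0x60 R1=0xb5 R2=0xb8 R3=0xbd  N=1 Z=0
after  2: R0=0x75 R1=0xb5 R2=0xb8 R3=0xbd  N=0 Z=0
after  3: R0=0x75 R1=0xb5 R2=0xb8 R3=0x35  N=0 Z=0
after  4: R0=0x75 R1=0xea R2=0xb8 R3=0x35  N=1 Z=0
-- IRQ taken; context saved, return-PC = 5 --
mismatch: R3: reported 0x25 vs actual 0x35

BAD = R3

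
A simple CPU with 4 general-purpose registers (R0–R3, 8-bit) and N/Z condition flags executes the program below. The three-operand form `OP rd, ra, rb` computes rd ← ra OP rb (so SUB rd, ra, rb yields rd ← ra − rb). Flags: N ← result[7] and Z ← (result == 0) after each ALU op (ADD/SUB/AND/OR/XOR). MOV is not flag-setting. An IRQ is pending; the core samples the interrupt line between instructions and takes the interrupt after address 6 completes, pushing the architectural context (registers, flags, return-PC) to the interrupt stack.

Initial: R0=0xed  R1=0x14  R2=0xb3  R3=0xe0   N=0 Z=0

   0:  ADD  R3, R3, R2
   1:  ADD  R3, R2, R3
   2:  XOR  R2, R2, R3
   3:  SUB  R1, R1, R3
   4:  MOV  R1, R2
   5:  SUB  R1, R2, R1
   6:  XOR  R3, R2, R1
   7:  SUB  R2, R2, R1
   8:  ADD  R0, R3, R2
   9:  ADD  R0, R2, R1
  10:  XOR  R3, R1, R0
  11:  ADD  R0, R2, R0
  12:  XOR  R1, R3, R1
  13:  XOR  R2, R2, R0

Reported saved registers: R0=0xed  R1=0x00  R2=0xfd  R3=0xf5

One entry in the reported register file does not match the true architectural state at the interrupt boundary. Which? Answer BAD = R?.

after  0: R0=0xed R1=0x14 R2=0xb3 R3=0x93  N=1 Z=0
after  1: R0=0xed R1=0x14 R2=0xb3 R3=0x46  N=0 Z=0
after  2: R0=0xed R1=0x14 R2=0xf5 R3=0x46  N=1 Z=0
after  3: R0=0xed R1=0xce R2=0xf5 R3=0x46  N=1 Z=0
after  4: R0=0xed R1=0xf5 R2=0xf5 R3=0x46  N=1 Z=0
after  5: R0=0xed R1=0x00 R2=0xf5 R3=0x46  N=0 Z=1
after  6: R0=0xed R1=0x00 R2=0xf5 R3=0xf5  N=1 Z=0
-- IRQ taken; context saved, return-PC = 7 --
mismatch: R2: reported 0xfd vs actual 0xf5

BAD = R2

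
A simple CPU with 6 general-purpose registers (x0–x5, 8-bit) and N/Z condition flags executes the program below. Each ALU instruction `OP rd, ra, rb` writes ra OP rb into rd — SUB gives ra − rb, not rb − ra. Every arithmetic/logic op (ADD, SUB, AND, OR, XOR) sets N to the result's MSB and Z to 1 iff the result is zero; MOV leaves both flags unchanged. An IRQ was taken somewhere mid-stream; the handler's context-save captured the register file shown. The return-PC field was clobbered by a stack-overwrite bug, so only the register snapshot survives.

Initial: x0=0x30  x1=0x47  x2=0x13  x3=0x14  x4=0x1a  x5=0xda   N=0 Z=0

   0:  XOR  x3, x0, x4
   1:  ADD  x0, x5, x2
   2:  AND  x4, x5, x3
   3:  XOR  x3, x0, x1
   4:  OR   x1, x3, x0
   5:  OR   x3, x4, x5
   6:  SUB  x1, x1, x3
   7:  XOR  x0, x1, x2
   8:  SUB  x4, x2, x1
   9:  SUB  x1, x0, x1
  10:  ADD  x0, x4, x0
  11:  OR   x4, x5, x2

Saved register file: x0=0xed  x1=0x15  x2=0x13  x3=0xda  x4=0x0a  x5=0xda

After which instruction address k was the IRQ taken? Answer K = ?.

after  0: x0=0x30 x1=0x47 x2=0x13 x3=0x2a x4=0x1a x5=0xda  N=0 Z=0
after  1: x0=0xed x1=0x47 x2=0x13 x3=0x2a x4=0x1a x5=0xda  N=1 Z=0
after  2: x0=0xed x1=0x47 x2=0x13 x3=0x2a x4=0x0a x5=0xda  N=0 Z=0
after  3: x0=0xed x1=0x47 x2=0x13 x3=0xaa x4=0x0a x5=0xda  N=1 Z=0
after  4: x0=0xed x1=0xef x2=0x13 x3=0xaa x4=0x0a x5=0xda  N=1 Z=0
after  5: x0=0xed x1=0xef x2=0x13 x3=0xda x4=0x0a x5=0xda  N=1 Z=0
after  6: x0=0xed x1=0x15 x2=0x13 x3=0xda x4=0x0a x5=0xda  N=0 Z=0
-- IRQ taken; context saved, return-PC = 7 --

K = 6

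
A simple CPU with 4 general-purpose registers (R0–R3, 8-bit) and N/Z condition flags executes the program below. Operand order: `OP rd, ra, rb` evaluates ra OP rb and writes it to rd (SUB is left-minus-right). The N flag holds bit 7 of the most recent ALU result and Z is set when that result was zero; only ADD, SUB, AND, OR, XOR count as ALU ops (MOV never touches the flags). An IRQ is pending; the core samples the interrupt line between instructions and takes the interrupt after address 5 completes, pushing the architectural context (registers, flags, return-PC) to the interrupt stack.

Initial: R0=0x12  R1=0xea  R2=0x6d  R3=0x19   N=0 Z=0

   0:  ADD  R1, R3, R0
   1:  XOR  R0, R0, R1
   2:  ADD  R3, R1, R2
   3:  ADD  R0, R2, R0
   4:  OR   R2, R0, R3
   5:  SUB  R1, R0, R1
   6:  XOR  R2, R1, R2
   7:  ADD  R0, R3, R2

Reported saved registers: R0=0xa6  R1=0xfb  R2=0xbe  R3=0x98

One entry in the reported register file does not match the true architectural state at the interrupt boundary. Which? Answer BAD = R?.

after  0: R0=0x12 R1=0x2b R2=0x6d R3=0x19  N=0 Z=0
after  1: R0=0x39 R1=0x2b R2=0x6d R3=0x19  N=0 Z=0
after  2: R0=0x39 R1=0x2b R2=0x6d R3=0x98  N=1 Z=0
after  3: R0=0xa6 R1=0x2b R2=0x6d R3=0x98  N=1 Z=0
after  4: R0=0xa6 R1=0x2b R2=0xbe R3=0x98  N=1 Z=0
after  5: R0=0xa6 R1=0x7b R2=0xbe R3=0x98  N=0 Z=0
-- IRQ taken; context saved, return-PC = 6 --
mismatch: R1: reported 0xfb vs actual 0x7b

BAD = R1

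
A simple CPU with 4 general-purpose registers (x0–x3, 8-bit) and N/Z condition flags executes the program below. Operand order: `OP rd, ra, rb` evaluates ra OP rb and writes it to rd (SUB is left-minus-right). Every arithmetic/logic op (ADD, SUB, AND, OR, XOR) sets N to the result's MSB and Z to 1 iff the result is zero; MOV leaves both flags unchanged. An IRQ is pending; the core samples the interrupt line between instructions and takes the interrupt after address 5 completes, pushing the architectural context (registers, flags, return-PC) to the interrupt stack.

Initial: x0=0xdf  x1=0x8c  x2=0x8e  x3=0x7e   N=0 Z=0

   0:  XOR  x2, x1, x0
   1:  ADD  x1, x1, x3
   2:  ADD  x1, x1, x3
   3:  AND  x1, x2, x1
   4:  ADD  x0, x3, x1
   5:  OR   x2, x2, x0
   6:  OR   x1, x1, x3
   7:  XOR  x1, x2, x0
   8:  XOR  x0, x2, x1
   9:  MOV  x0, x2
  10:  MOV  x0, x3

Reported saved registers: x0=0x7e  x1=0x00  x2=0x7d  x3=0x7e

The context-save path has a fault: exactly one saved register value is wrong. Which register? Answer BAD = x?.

after  0: x0=0xdf x1=0x8c x2=0x53 x3=0x7e  N=0 Z=0
after  1: x0=0xdf x1=0x0a x2=0x53 x3=0x7e  N=0 Z=0
after  2: x0=0xdf x1=0x88 x2=0x53 x3=0x7e  N=1 Z=0
after  3: x0=0xdf x1=0x00 x2=0x53 x3=0x7e  N=0 Z=1
after  4: x0=0x7e x1=0x00 x2=0x53 x3=0x7e  N=0 Z=0
after  5: x0=0x7e x1=0x00 x2=0x7f x3=0x7e  N=0 Z=0
-- IRQ taken; context saved, return-PC = 6 --
mismatch: x2: reported 0x7d vs actual 0x7f

BAD = x2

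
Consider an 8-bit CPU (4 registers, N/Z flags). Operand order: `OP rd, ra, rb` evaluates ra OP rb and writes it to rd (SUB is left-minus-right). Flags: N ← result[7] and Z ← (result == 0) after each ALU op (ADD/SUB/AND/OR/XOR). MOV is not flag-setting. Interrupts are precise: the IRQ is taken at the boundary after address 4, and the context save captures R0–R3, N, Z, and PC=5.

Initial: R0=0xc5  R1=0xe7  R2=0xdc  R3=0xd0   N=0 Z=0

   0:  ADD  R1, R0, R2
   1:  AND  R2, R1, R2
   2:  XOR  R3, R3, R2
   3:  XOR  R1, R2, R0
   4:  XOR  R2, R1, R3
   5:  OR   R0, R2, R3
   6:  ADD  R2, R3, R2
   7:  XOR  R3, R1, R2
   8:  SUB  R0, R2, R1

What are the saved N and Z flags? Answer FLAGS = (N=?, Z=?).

FLAGS = (N=0, Z=0)

after  0: R0=0xc5 R1=0xa1 R2=0xdc R3=0xd0  N=1 Z=0
after  1: R0=0xc5 R1=0xa1 R2=0x80 R3=0xd0  N=1 Z=0
after  2: R0=0xc5 R1=0xa1 R2=0x80 R3=0x50  N=0 Z=0
after  3: R0=0xc5 R1=0x45 R2=0x80 R3=0x50  N=0 Z=0
after  4: R0=0xc5 R1=0x45 R2=0x15 R3=0x50  N=0 Z=0
-- IRQ taken; context saved, return-PC = 5 --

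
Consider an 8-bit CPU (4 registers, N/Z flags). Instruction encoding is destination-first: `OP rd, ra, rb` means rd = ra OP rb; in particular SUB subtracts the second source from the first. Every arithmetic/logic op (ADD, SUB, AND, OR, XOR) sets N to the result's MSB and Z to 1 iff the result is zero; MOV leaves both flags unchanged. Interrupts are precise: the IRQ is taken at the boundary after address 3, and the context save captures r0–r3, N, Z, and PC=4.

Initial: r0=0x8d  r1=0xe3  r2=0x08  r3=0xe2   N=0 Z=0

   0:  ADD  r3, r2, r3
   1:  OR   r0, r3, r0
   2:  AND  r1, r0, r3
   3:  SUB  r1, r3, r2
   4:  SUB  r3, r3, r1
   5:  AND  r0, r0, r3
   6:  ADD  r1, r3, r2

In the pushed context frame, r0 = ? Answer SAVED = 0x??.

SAVED = 0xef

after  0: r0=0x8d r1=0xe3 r2=0x08 r3=0xea  N=1 Z=0
after  1: r0=0xef r1=0xe3 r2=0x08 r3=0xea  N=1 Z=0
after  2: r0=0xef r1=0xea r2=0x08 r3=0xea  N=1 Z=0
after  3: r0=0xef r1=0xe2 r2=0x08 r3=0xea  N=1 Z=0
-- IRQ taken; context saved, return-PC = 4 --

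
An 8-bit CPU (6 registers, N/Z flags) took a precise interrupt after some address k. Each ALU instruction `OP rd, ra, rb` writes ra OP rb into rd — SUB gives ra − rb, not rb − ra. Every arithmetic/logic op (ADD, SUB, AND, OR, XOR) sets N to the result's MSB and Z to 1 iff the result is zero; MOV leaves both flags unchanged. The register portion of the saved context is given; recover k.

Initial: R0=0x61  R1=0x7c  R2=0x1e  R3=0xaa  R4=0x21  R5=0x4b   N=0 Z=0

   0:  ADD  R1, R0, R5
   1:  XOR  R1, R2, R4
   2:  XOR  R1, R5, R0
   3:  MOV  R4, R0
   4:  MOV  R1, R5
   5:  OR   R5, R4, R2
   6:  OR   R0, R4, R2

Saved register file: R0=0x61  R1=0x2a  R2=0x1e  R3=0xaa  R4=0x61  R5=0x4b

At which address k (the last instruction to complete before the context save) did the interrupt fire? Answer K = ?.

K = 3

after  0: R0=0x61 R1=0xac R2=0x1e R3=0xaa R4=0x21 R5=0x4b  N=1 Z=0
after  1: R0=0x61 R1=0x3f R2=0x1e R3=0xaa R4=0x21 R5=0x4b  N=0 Z=0
after  2: R0=0x61 R1=0x2a R2=0x1e R3=0xaa R4=0x21 R5=0x4b  N=0 Z=0
after  3: R0=0x61 R1=0x2a R2=0x1e R3=0xaa R4=0x61 R5=0x4b  N=0 Z=0
-- IRQ taken; context saved, return-PC = 4 --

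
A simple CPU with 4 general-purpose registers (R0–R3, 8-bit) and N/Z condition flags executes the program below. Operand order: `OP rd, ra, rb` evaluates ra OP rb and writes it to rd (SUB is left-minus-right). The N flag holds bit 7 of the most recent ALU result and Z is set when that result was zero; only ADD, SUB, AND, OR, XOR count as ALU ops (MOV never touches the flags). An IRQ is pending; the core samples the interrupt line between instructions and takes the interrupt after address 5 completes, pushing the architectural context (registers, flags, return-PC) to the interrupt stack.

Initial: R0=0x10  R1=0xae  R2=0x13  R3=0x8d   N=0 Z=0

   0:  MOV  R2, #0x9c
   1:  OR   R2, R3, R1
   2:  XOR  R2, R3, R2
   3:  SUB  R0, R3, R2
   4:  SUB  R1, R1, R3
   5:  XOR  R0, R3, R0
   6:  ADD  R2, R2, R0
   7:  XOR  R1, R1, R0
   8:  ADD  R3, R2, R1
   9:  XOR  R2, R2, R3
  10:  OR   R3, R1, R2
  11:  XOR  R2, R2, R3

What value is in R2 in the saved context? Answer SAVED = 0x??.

SAVED = 0x22

after  0: R0=0x10 R1=0xae R2=0x9c R3=0x8d  N=0 Z=0
after  1: R0=0x10 R1=0xae R2=0xaf R3=0x8d  N=1 Z=0
after  2: R0=0x10 R1=0xae R2=0x22 R3=0x8d  N=0 Z=0
after  3: R0=0x6b R1=0xae R2=0x22 R3=0x8d  N=0 Z=0
after  4: R0=0x6b R1=0x21 R2=0x22 R3=0x8d  N=0 Z=0
after  5: R0=0xe6 R1=0x21 R2=0x22 R3=0x8d  N=1 Z=0
-- IRQ taken; context saved, return-PC = 6 --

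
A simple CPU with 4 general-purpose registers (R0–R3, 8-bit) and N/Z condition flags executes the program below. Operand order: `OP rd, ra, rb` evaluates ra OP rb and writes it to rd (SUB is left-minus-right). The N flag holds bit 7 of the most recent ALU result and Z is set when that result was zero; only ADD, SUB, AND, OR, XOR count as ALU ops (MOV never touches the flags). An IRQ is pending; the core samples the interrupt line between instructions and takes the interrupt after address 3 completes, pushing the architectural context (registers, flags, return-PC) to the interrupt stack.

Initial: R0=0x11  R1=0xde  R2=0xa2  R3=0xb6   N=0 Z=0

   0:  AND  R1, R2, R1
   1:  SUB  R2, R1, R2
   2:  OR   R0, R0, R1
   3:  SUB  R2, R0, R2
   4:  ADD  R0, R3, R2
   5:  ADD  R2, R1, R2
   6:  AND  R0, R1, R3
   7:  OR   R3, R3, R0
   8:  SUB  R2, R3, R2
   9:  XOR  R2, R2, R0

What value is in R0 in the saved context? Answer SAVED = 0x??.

SAVED = 0x93

after  0: R0=0x11 R1=0x82 R2=0xa2 R3=0xb6  N=1 Z=0
after  1: R0=0x11 R1=0x82 R2=0xe0 R3=0xb6  N=1 Z=0
after  2: R0=0x93 R1=0x82 R2=0xe0 R3=0xb6  N=1 Z=0
after  3: R0=0x93 R1=0x82 R2=0xb3 R3=0xb6  N=1 Z=0
-- IRQ taken; context saved, return-PC = 4 --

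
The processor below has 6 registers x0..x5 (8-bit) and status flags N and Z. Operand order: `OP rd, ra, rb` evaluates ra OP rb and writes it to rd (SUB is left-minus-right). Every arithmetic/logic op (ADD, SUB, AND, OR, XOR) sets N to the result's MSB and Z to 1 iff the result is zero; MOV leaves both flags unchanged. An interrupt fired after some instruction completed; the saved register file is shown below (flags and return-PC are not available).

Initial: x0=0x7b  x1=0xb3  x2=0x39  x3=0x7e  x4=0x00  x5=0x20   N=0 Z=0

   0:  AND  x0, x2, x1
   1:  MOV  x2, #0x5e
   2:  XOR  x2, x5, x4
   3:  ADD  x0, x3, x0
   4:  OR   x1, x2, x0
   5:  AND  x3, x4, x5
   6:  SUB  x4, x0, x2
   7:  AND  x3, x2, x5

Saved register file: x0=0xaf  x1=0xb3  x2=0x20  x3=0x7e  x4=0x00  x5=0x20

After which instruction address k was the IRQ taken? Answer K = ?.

K = 3

after  0: x0=0x31 x1=0xb3 x2=0x39 x3=0x7e x4=0x00 x5=0x20  N=0 Z=0
after  1: x0=0x31 x1=0xb3 x2=0x5e x3=0x7e x4=0x00 x5=0x20  N=0 Z=0
after  2: x0=0x31 x1=0xb3 x2=0x20 x3=0x7e x4=0x00 x5=0x20  N=0 Z=0
after  3: x0=0xaf x1=0xb3 x2=0x20 x3=0x7e x4=0x00 x5=0x20  N=1 Z=0
-- IRQ taken; context saved, return-PC = 4 --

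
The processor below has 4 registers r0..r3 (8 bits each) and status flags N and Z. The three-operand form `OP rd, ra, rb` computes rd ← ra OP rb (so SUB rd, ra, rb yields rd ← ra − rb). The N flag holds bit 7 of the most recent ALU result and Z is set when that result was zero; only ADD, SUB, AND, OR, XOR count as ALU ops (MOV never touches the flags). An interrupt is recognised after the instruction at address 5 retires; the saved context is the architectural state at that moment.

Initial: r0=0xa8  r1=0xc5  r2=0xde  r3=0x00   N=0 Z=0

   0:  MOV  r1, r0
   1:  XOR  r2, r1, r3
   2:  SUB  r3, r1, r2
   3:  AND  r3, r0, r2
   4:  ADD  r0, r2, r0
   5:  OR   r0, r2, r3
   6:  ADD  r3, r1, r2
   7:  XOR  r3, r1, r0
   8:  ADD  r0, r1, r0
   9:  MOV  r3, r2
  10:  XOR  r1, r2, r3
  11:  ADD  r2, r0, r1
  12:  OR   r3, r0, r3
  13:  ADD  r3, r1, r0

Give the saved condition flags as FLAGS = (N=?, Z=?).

FLAGS = (N=1, Z=0)

after  0: r0=0xa8 r1=0xa8 r2=0xde r3=0x00  N=0 Z=0
after  1: r0=0xa8 r1=0xa8 r2=0xa8 r3=0x00  N=1 Z=0
after  2: r0=0xa8 r1=0xa8 r2=0xa8 r3=0x00  N=0 Z=1
after  3: r0=0xa8 r1=0xa8 r2=0xa8 r3=0xa8  N=1 Z=0
after  4: r0=0x50 r1=0xa8 r2=0xa8 r3=0xa8  N=0 Z=0
after  5: r0=0xa8 r1=0xa8 r2=0xa8 r3=0xa8  N=1 Z=0
-- IRQ taken; context saved, return-PC = 6 --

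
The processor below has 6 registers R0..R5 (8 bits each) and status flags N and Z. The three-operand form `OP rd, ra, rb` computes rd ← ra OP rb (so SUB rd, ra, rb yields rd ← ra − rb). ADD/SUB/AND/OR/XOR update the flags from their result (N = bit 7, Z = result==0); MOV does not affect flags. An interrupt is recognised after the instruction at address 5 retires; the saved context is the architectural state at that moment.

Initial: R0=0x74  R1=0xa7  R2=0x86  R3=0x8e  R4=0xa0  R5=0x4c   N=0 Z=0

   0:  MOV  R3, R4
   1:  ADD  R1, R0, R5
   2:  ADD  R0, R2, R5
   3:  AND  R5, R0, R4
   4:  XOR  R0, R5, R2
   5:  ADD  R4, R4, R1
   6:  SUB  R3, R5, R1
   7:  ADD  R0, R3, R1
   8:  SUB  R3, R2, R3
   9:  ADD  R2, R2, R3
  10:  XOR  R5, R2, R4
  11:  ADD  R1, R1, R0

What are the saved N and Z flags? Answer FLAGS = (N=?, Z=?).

after  0: R0=0x74 R1=0xa7 R2=0x86 R3=0xa0 R4=0xa0 R5=0x4c  N=0 Z=0
after  1: R0=0x74 R1=0xc0 R2=0x86 R3=0xa0 R4=0xa0 R5=0x4c  N=1 Z=0
after  2: R0=0xd2 R1=0xc0 R2=0x86 R3=0xa0 R4=0xa0 R5=0x4c  N=1 Z=0
after  3: R0=0xd2 R1=0xc0 R2=0x86 R3=0xa0 R4=0xa0 R5=0x80  N=1 Z=0
after  4: R0=0x06 R1=0xc0 R2=0x86 R3=0xa0 R4=0xa0 R5=0x80  N=0 Z=0
after  5: R0=0x06 R1=0xc0 R2=0x86 R3=0xa0 R4=0x60 R5=0x80  N=0 Z=0
-- IRQ taken; context saved, return-PC = 6 --

FLAGS = (N=0, Z=0)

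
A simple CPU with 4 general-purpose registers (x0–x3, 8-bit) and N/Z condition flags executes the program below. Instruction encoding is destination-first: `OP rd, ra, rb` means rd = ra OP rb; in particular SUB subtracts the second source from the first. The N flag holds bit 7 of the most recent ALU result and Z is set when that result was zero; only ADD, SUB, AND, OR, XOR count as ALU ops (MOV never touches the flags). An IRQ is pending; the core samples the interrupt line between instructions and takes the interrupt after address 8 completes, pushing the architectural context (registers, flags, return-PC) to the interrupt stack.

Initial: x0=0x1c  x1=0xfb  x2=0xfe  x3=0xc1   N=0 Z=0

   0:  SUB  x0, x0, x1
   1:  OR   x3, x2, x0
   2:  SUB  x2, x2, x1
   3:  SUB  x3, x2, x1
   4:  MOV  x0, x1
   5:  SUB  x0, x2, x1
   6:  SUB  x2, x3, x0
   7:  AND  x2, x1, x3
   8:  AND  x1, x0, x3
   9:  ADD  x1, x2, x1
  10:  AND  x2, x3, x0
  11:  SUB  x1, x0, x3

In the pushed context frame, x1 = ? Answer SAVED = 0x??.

SAVED = 0x08

after  0: x0=0x21 x1=0xfb x2=0xfe x3=0xc1  N=0 Z=0
after  1: x0=0x21 x1=0xfb x2=0xfe x3=0xff  N=1 Z=0
after  2: x0=0x21 x1=0xfb x2=0x03 x3=0xff  N=0 Z=0
after  3: x0=0x21 x1=0xfb x2=0x03 x3=0x08  N=0 Z=0
after  4: x0=0xfb x1=0xfb x2=0x03 x3=0x08  N=0 Z=0
after  5: x0=0x08 x1=0xfb x2=0x03 x3=0x08  N=0 Z=0
after  6: x0=0x08 x1=0xfb x2=0x00 x3=0x08  N=0 Z=1
after  7: x0=0x08 x1=0xfb x2=0x08 x3=0x08  N=0 Z=0
after  8: x0=0x08 x1=0x08 x2=0x08 x3=0x08  N=0 Z=0
-- IRQ taken; context saved, return-PC = 9 --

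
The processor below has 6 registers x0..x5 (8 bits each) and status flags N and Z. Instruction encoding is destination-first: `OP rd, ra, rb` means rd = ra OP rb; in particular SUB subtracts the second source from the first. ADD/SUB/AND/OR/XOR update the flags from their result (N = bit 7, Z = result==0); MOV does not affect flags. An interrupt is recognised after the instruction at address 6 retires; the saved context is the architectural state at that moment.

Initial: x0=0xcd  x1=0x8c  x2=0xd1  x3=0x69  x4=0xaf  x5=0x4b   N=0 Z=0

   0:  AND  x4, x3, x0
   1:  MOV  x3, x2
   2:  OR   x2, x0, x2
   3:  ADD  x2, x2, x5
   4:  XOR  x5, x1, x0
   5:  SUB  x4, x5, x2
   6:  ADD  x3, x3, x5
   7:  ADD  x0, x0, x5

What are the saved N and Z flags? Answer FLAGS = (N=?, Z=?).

after  0: x0=0xcd x1=0x8c x2=0xd1 x3=0x69 x4=0x49 x5=0x4b  N=0 Z=0
after  1: x0=0xcd x1=0x8c x2=0xd1 x3=0xd1 x4=0x49 x5=0x4b  N=0 Z=0
after  2: x0=0xcd x1=0x8c x2=0xdd x3=0xd1 x4=0x49 x5=0x4b  N=1 Z=0
after  3: x0=0xcd x1=0x8c x2=0x28 x3=0xd1 x4=0x49 x5=0x4b  N=0 Z=0
after  4: x0=0xcd x1=0x8c x2=0x28 x3=0xd1 x4=0x49 x5=0x41  N=0 Z=0
after  5: x0=0xcd x1=0x8c x2=0x28 x3=0xd1 x4=0x19 x5=0x41  N=0 Z=0
after  6: x0=0xcd x1=0x8c x2=0x28 x3=0x12 x4=0x19 x5=0x41  N=0 Z=0
-- IRQ taken; context saved, return-PC = 7 --

FLAGS = (N=0, Z=0)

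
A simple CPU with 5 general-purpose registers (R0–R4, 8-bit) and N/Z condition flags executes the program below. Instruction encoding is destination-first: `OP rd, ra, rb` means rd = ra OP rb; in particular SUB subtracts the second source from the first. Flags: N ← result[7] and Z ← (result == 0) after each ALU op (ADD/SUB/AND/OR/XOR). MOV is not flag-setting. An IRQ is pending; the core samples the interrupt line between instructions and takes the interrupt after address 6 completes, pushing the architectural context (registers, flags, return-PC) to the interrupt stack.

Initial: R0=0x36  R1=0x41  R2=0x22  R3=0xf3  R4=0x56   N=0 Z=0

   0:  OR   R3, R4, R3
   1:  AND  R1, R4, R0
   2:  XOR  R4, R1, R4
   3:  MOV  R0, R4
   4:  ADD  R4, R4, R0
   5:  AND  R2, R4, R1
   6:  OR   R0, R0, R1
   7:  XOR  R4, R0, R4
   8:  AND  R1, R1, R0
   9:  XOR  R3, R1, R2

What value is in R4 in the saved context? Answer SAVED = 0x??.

after  0: R0=0x36 R1=0x41 R2=0x22 R3=0xf7 R4=0x56  N=1 Z=0
after  1: R0=0x36 R1=0x16 R2=0x22 R3=0xf7 R4=0x56  N=0 Z=0
after  2: R0=0x36 R1=0x16 R2=0x22 R3=0xf7 R4=0x40  N=0 Z=0
after  3: R0=0x40 R1=0x16 R2=0x22 R3=0xf7 R4=0x40  N=0 Z=0
after  4: R0=0x40 R1=0x16 R2=0x22 R3=0xf7 R4=0x80  N=1 Z=0
after  5: R0=0x40 R1=0x16 R2=0x00 R3=0xf7 R4=0x80  N=0 Z=1
after  6: R0=0x56 R1=0x16 R2=0x00 R3=0xf7 R4=0x80  N=0 Z=0
-- IRQ taken; context saved, return-PC = 7 --

SAVED = 0x80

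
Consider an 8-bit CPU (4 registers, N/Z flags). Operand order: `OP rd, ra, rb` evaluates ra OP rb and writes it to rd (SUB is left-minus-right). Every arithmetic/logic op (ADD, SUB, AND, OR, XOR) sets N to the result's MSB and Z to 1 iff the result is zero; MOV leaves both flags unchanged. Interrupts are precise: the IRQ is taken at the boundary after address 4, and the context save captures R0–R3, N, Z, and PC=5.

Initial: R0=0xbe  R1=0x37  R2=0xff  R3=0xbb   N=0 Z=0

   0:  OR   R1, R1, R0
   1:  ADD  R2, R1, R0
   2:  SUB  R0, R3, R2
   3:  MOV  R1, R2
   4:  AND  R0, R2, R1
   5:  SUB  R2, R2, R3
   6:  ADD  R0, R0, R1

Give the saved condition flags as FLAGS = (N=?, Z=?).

FLAGS = (N=0, Z=0)

after  0: R0=0xbe R1=0xbf R2=0xff R3=0xbb  N=1 Z=0
after  1: R0=0xbe R1=0xbf R2=0x7d R3=0xbb  N=0 Z=0
after  2: R0=0x3e R1=0xbf R2=0x7d R3=0xbb  N=0 Z=0
after  3: R0=0x3e R1=0x7d R2=0x7d R3=0xbb  N=0 Z=0
after  4: R0=0x7d R1=0x7d R2=0x7d R3=0xbb  N=0 Z=0
-- IRQ taken; context saved, return-PC = 5 --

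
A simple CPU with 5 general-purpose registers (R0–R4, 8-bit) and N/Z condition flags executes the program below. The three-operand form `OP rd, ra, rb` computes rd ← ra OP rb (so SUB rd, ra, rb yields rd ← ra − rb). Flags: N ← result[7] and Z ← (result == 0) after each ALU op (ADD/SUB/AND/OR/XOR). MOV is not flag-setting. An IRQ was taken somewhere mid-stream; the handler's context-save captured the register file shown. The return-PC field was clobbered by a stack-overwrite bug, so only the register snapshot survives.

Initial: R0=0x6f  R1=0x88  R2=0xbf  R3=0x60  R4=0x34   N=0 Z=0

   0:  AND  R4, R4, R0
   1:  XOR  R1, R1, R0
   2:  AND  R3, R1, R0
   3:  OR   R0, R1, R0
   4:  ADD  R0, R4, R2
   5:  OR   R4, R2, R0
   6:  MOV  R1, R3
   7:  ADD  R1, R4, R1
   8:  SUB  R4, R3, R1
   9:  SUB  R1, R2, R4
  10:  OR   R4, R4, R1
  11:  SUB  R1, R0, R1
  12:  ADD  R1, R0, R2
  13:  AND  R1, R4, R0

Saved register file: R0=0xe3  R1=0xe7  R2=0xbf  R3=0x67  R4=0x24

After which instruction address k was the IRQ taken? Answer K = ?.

after  0: R0=0x6f R1=0x88 R2=0xbf R3=0x60 R4=0x24  N=0 Z=0
after  1: R0=0x6f R1=0xe7 R2=0xbf R3=0x60 R4=0x24  N=1 Z=0
after  2: R0=0x6f R1=0xe7 R2=0xbf R3=0x67 R4=0x24  N=0 Z=0
after  3: R0=0xef R1=0xe7 R2=0xbf R3=0x67 R4=0x24  N=1 Z=0
after  4: R0=0xe3 R1=0xe7 R2=0xbf R3=0x67 R4=0x24  N=1 Z=0
-- IRQ taken; context saved, return-PC = 5 --

K = 4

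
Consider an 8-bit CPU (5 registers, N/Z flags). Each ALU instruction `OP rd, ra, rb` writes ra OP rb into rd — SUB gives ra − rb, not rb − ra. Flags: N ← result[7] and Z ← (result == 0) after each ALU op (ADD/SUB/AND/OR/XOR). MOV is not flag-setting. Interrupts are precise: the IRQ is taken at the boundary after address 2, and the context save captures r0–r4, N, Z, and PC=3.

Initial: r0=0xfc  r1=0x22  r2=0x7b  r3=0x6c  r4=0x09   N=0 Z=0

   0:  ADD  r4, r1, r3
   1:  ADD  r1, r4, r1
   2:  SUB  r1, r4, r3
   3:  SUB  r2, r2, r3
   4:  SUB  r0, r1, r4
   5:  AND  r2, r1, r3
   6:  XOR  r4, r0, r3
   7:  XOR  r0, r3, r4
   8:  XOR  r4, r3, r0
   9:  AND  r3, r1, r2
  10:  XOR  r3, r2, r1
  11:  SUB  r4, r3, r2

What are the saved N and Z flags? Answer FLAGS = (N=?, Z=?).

FLAGS = (N=0, Z=0)

after  0: r0=0xfc r1=0x22 r2=0x7b r3=0x6c r4=0x8e  N=1 Z=0
after  1: r0=0xfc r1=0xb0 r2=0x7b r3=0x6c r4=0x8e  N=1 Z=0
after  2: r0=0xfc r1=0x22 r2=0x7b r3=0x6c r4=0x8e  N=0 Z=0
-- IRQ taken; context saved, return-PC = 3 --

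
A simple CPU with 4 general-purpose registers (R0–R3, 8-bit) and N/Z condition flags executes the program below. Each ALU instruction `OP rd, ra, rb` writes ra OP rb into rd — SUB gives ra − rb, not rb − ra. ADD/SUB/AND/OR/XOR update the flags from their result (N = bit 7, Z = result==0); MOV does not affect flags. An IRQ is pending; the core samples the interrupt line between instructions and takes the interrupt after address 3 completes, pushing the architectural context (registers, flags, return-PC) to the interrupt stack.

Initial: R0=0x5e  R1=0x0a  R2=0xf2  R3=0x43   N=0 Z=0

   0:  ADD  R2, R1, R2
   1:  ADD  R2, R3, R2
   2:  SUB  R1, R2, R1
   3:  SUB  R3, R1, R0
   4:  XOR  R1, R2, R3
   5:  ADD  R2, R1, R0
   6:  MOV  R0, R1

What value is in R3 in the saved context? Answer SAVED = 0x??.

after  0: R0=0x5e R1=0x0a R2=0xfc R3=0x43  N=1 Z=0
after  1: R0=0x5e R1=0x0a R2=0x3f R3=0x43  N=0 Z=0
after  2: R0=0x5e R1=0x35 R2=0x3f R3=0x43  N=0 Z=0
after  3: R0=0x5e R1=0x35 R2=0x3f R3=0xd7  N=1 Z=0
-- IRQ taken; context saved, return-PC = 4 --

SAVED = 0xd7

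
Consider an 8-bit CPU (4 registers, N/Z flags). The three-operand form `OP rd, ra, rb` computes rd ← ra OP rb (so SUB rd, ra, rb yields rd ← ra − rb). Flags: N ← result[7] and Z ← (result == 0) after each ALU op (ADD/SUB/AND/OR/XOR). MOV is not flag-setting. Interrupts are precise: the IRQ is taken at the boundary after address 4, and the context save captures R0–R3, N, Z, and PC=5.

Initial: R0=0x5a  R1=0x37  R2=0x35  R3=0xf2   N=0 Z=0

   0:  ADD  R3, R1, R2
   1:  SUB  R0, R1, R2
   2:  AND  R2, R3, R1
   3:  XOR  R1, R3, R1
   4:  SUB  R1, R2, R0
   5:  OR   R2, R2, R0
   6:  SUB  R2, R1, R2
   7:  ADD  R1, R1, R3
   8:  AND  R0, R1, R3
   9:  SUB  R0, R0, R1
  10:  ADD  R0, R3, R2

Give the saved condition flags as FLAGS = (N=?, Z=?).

FLAGS = (N=0, Z=0)

after  0: R0=0x5a R1=0x37 R2=0x35 R3=0x6c  N=0 Z=0
after  1: R0=0x02 R1=0x37 R2=0x35 R3=0x6c  N=0 Z=0
after  2: R0=0x02 R1=0x37 R2=0x24 R3=0x6c  N=0 Z=0
after  3: R0=0x02 R1=0x5b R2=0x24 R3=0x6c  N=0 Z=0
after  4: R0=0x02 R1=0x22 R2=0x24 R3=0x6c  N=0 Z=0
-- IRQ taken; context saved, return-PC = 5 --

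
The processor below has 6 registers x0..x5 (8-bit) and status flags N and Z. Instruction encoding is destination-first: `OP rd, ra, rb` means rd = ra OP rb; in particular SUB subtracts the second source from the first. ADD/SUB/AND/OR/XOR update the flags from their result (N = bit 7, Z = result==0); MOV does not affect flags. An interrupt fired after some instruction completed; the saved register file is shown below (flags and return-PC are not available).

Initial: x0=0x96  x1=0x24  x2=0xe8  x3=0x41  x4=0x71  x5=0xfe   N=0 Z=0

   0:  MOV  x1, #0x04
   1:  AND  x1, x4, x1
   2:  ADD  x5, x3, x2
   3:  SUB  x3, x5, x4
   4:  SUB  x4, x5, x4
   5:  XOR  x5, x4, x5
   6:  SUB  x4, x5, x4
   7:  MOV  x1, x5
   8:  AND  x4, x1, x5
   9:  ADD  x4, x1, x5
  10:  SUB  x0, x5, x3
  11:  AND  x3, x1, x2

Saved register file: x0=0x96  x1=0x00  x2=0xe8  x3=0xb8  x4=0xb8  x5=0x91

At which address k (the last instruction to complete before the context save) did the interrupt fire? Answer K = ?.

after  0: x0=0x96 x1=0x04 x2=0xe8 x3=0x41 x4=0x71 x5=0xfe  N=0 Z=0
after  1: x0=0x96 x1=0x00 x2=0xe8 x3=0x41 x4=0x71 x5=0xfe  N=0 Z=1
after  2: x0=0x96 x1=0x00 x2=0xe8 x3=0x41 x4=0x71 x5=0x29  N=0 Z=0
after  3: x0=0x96 x1=0x00 x2=0xe8 x3=0xb8 x4=0x71 x5=0x29  N=1 Z=0
after  4: x0=0x96 x1=0x00 x2=0xe8 x3=0xb8 x4=0xb8 x5=0x29  N=1 Z=0
after  5: x0=0x96 x1=0x00 x2=0xe8 x3=0xb8 x4=0xb8 x5=0x91  N=1 Z=0
-- IRQ taken; context saved, return-PC = 6 --

K = 5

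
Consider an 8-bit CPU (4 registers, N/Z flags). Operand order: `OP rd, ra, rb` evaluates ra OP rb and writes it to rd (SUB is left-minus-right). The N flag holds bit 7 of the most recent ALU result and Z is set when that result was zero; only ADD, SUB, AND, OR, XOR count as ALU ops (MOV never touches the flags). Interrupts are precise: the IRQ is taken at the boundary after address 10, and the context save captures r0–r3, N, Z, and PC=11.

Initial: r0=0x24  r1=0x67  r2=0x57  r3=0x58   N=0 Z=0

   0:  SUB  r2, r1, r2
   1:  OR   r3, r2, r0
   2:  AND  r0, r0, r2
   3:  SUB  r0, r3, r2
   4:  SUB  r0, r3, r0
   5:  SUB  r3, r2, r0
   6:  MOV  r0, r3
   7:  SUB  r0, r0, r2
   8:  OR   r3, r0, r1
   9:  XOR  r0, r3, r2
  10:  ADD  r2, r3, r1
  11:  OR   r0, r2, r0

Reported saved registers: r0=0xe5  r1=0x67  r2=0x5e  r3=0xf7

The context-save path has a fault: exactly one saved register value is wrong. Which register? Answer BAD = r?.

BAD = r0

after  0: r0=0x24 r1=0x67 r2=0x10 r3=0x58  N=0 Z=0
after  1: r0=0x24 r1=0x67 r2=0x10 r3=0x34  N=0 Z=0
after  2: r0=0x00 r1=0x67 r2=0x10 r3=0x34  N=0 Z=1
after  3: r0=0x24 r1=0x67 r2=0x10 r3=0x34  N=0 Z=0
after  4: r0=0x10 r1=0x67 r2=0x10 r3=0x34  N=0 Z=0
after  5: r0=0x10 r1=0x67 r2=0x10 r3=0x00  N=0 Z=1
after  6: r0=0x00 r1=0x67 r2=0x10 r3=0x00  N=0 Z=1
after  7: r0=0xf0 r1=0x67 r2=0x10 r3=0x00  N=1 Z=0
after  8: r0=0xf0 r1=0x67 r2=0x10 r3=0xf7  N=1 Z=0
after  9: r0=0xe7 r1=0x67 r2=0x10 r3=0xf7  N=1 Z=0
after 10: r0=0xe7 r1=0x67 r2=0x5e r3=0xf7  N=0 Z=0
-- IRQ taken; context saved, return-PC = 11 --
mismatch: r0: reported 0xe5 vs actual 0xe7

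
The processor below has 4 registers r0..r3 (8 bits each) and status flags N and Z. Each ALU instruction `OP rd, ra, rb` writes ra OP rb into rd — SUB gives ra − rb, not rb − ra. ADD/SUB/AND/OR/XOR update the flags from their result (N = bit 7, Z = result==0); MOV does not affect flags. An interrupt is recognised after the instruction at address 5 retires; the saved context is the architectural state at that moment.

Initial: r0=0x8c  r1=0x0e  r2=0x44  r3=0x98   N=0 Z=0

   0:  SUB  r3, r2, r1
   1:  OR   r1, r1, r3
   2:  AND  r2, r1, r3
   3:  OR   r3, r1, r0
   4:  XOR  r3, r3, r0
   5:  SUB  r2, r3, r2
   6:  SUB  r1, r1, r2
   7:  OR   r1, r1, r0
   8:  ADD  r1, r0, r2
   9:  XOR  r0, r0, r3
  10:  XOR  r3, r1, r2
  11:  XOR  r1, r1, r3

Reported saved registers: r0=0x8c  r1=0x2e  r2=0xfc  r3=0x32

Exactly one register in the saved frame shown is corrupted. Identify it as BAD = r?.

BAD = r1

after  0: r0=0x8c r1=0x0e r2=0x44 r3=0x36  N=0 Z=0
after  1: r0=0x8c r1=0x3e r2=0x44 r3=0x36  N=0 Z=0
after  2: r0=0x8c r1=0x3e r2=0x36 r3=0x36  N=0 Z=0
after  3: r0=0x8c r1=0x3e r2=0x36 r3=0xbe  N=1 Z=0
after  4: r0=0x8c r1=0x3e r2=0x36 r3=0x32  N=0 Z=0
after  5: r0=0x8c r1=0x3e r2=0xfc r3=0x32  N=1 Z=0
-- IRQ taken; context saved, return-PC = 6 --
mismatch: r1: reported 0x2e vs actual 0x3e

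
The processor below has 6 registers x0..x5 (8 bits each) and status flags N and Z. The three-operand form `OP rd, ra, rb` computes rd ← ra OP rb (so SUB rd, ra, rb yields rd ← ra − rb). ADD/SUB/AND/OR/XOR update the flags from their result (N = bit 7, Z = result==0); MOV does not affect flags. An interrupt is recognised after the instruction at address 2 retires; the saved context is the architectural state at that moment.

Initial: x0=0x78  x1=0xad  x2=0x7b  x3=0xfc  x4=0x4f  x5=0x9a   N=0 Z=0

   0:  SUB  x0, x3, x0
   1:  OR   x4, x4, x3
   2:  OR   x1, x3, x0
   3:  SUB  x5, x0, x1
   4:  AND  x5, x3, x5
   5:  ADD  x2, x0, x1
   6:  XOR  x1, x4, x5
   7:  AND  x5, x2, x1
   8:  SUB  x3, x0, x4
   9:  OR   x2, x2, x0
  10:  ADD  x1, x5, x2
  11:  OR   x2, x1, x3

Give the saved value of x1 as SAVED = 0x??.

after  0: x0=0x84 x1=0xad x2=0x7b x3=0xfc x4=0x4f x5=0x9a  N=1 Z=0
after  1: x0=0x84 x1=0xad x2=0x7b x3=0xfc x4=0xff x5=0x9a  N=1 Z=0
after  2: x0=0x84 x1=0xfc x2=0x7b x3=0xfc x4=0xff x5=0x9a  N=1 Z=0
-- IRQ taken; context saved, return-PC = 3 --

SAVED = 0xfc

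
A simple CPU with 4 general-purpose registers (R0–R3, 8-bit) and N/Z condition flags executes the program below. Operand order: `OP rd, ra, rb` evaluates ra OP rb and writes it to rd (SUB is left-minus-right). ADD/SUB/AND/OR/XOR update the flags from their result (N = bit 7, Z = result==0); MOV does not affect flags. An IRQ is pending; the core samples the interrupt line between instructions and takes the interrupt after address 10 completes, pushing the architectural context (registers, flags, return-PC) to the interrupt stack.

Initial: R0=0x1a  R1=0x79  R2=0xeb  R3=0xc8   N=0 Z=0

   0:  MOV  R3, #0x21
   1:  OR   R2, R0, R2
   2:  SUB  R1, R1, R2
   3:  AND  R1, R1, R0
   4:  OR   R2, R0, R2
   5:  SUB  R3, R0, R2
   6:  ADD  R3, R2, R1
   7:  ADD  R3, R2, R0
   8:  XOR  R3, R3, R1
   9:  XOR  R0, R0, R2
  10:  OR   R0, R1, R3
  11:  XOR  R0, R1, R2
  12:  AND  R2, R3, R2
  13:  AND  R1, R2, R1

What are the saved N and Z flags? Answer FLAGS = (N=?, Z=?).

after  0: R0=0x1a R1=0x79 R2=0xeb R3=0x21  N=0 Z=0
after  1: R0=0x1a R1=0x79 R2=0xfb R3=0x21  N=1 Z=0
after  2: R0=0x1a R1=0x7e R2=0xfb R3=0x21  N=0 Z=0
after  3: R0=0x1a R1=0x1a R2=0xfb R3=0x21  N=0 Z=0
after  4: R0=0x1a R1=0x1a R2=0xfb R3=0x21  N=1 Z=0
after  5: R0=0x1a R1=0x1a R2=0xfb R3=0x1f  N=0 Z=0
after  6: R0=0x1a R1=0x1a R2=0xfb R3=0x15  N=0 Z=0
after  7: R0=0x1a R1=0x1a R2=0xfb R3=0x15  N=0 Z=0
after  8: R0=0x1a R1=0x1a R2=0xfb R3=0x0f  N=0 Z=0
after  9: R0=0xe1 R1=0x1a R2=0xfb R3=0x0f  N=1 Z=0
after 10: R0=0x1f R1=0x1a R2=0xfb R3=0x0f  N=0 Z=0
-- IRQ taken; context saved, return-PC = 11 --

FLAGS = (N=0, Z=0)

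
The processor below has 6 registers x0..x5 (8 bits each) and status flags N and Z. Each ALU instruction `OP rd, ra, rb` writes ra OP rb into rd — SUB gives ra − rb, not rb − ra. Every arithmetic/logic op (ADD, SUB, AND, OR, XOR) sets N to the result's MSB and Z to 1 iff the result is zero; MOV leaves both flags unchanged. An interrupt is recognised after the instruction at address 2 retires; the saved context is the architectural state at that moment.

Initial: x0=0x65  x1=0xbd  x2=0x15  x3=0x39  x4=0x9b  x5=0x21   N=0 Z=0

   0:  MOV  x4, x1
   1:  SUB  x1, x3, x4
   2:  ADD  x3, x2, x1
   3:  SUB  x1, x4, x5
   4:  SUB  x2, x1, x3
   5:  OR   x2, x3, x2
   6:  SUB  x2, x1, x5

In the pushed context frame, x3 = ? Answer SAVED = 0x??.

after  0: x0=0x65 x1=0xbd x2=0x15 x3=0x39 x4=0xbd x5=0x21  N=0 Z=0
after  1: x0=0x65 x1=0x7c x2=0x15 x3=0x39 x4=0xbd x5=0x21  N=0 Z=0
after  2: x0=0x65 x1=0x7c x2=0x15 x3=0x91 x4=0xbd x5=0x21  N=1 Z=0
-- IRQ taken; context saved, return-PC = 3 --

SAVED = 0x91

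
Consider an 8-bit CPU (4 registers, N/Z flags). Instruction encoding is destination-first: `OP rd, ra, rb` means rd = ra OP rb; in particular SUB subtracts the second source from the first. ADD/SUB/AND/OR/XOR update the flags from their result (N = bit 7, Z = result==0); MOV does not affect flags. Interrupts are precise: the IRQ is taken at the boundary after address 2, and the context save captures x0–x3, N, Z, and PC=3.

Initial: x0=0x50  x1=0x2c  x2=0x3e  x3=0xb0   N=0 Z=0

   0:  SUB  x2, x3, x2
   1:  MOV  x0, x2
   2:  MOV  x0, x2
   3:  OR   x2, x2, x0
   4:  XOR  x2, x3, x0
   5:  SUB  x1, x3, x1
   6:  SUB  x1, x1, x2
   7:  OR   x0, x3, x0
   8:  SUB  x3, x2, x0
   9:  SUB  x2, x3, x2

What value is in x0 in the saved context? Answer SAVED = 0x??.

SAVED = 0x72

after  0: x0=0x50 x1=0x2c x2=0x72 x3=0xb0  N=0 Z=0
after  1: x0=0x72 x1=0x2c x2=0x72 x3=0xb0  N=0 Z=0
after  2: x0=0x72 x1=0x2c x2=0x72 x3=0xb0  N=0 Z=0
-- IRQ taken; context saved, return-PC = 3 --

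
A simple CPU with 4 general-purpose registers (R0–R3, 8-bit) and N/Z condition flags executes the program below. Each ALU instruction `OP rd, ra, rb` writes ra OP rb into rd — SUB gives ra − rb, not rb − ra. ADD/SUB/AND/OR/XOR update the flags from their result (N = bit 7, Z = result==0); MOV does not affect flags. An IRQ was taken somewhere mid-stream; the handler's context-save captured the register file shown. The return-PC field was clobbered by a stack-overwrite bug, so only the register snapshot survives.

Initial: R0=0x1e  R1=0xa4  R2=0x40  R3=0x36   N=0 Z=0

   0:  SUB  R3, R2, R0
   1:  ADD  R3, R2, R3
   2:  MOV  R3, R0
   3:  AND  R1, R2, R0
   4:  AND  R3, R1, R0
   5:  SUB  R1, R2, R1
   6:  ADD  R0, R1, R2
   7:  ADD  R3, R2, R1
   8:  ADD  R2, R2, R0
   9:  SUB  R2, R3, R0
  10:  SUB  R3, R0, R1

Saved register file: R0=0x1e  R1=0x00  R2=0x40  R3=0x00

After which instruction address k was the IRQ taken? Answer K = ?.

after  0: R0=0x1e R1=0xa4 R2=0x40 R3=0x22  N=0 Z=0
after  1: R0=0x1e R1=0xa4 R2=0x40 R3=0x62  N=0 Z=0
after  2: R0=0x1e R1=0xa4 R2=0x40 R3=0x1e  N=0 Z=0
after  3: R0=0x1e R1=0x00 R2=0x40 R3=0x1e  N=0 Z=1
after  4: R0=0x1e R1=0x00 R2=0x40 R3=0x00  N=0 Z=1
-- IRQ taken; context saved, return-PC = 5 --

K = 4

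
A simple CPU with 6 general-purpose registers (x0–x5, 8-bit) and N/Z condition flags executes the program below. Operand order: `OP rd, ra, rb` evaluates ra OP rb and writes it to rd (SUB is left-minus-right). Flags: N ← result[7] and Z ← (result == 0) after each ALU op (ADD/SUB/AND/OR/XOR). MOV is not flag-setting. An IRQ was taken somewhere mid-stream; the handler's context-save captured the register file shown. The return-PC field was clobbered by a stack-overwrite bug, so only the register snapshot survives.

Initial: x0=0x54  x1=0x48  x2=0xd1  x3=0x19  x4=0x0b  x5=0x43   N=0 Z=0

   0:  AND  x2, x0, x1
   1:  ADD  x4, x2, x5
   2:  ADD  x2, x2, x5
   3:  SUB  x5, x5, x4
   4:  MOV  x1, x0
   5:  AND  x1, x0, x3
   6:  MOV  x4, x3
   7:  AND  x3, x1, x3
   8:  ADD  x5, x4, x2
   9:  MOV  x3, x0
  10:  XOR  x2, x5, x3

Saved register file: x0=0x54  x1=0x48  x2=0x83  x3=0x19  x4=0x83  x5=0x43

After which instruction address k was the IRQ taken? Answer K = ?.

after  0: x0=0x54 x1=0x48 x2=0x40 x3=0x19 x4=0x0b x5=0x43  N=0 Z=0
after  1: x0=0x54 x1=0x48 x2=0x40 x3=0x19 x4=0x83 x5=0x43  N=1 Z=0
after  2: x0=0x54 x1=0x48 x2=0x83 x3=0x19 x4=0x83 x5=0x43  N=1 Z=0
-- IRQ taken; context saved, return-PC = 3 --

K = 2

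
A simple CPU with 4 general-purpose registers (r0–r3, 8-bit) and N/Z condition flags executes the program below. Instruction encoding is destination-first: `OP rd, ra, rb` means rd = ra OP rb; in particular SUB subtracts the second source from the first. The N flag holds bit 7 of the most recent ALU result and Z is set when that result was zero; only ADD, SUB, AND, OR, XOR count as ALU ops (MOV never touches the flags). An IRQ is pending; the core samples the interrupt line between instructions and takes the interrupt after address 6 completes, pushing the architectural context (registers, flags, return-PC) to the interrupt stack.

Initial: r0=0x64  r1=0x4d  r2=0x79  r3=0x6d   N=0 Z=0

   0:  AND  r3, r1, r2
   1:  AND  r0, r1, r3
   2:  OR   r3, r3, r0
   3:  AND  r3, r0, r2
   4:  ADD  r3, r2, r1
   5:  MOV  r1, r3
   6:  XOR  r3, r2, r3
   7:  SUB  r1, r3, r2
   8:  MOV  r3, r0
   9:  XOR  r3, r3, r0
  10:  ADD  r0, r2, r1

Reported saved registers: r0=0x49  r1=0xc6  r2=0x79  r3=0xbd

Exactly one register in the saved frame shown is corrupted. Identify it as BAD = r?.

BAD = r3

after  0: r0=0x64 r1=0x4d r2=0x79 r3=0x49  N=0 Z=0
after  1: r0=0x49 r1=0x4d r2=0x79 r3=0x49  N=0 Z=0
after  2: r0=0x49 r1=0x4d r2=0x79 r3=0x49  N=0 Z=0
after  3: r0=0x49 r1=0x4d r2=0x79 r3=0x49  N=0 Z=0
after  4: r0=0x49 r1=0x4d r2=0x79 r3=0xc6  N=1 Z=0
after  5: r0=0x49 r1=0xc6 r2=0x79 r3=0xc6  N=1 Z=0
after  6: r0=0x49 r1=0xc6 r2=0x79 r3=0xbf  N=1 Z=0
-- IRQ taken; context saved, return-PC = 7 --
mismatch: r3: reported 0xbd vs actual 0xbf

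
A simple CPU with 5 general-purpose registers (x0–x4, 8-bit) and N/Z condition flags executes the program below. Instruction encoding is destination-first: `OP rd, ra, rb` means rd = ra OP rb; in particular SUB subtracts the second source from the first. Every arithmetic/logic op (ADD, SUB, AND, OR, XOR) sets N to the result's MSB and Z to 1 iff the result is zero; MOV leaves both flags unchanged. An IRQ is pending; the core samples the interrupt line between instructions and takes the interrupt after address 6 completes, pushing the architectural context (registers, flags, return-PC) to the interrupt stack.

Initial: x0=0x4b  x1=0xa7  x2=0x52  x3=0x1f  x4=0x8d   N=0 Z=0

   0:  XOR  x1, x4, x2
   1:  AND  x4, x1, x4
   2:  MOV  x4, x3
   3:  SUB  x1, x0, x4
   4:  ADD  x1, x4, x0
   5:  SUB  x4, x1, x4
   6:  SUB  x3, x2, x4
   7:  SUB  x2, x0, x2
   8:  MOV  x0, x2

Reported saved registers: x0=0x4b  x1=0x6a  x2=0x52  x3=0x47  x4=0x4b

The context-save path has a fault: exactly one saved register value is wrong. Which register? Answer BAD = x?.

after  0: x0=0x4b x1=0xdf x2=0x52 x3=0x1f x4=0x8d  N=1 Z=0
after  1: x0=0x4b x1=0xdf x2=0x52 x3=0x1f x4=0x8d  N=1 Z=0
after  2: x0=0x4b x1=0xdf x2=0x52 x3=0x1f x4=0x1f  N=1 Z=0
after  3: x0=0x4b x1=0x2c x2=0x52 x3=0x1f x4=0x1f  N=0 Z=0
after  4: x0=0x4b x1=0x6a x2=0x52 x3=0x1f x4=0x1f  N=0 Z=0
after  5: x0=0x4b x1=0x6a x2=0x52 x3=0x1f x4=0x4b  N=0 Z=0
after  6: x0=0x4b x1=0x6a x2=0x52 x3=0x07 x4=0x4b  N=0 Z=0
-- IRQ taken; context saved, return-PC = 7 --
mismatch: x3: reported 0x47 vs actual 0x07

BAD = x3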